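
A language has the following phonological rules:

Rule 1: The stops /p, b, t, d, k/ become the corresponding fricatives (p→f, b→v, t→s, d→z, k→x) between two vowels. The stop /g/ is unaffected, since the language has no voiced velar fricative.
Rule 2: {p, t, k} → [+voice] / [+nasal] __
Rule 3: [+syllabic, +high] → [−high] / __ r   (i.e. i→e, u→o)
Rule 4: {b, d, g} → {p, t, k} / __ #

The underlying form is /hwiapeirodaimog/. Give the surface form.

hwiafeerozaimok

Rule 1 (intervocalic spirantization): /p/ is a stop between vowels /a/ and /e/, so it spirantizes to the fricative [f]. /d/ is a stop between vowels /o/ and /a/, so it spirantizes to the fricative [z]. /hwiapeirodaimog/ → hwiafeirozaimog.
Rule 2 (post-nasal voicing): no segment meets the environment; /hwiafeirozaimog/ is unchanged.
Rule 3 (pre-rhotic lowering): /i/ is a high vowel immediately before /r/, so it lowers to [e]. /hwiafeirozaimog/ → hwiafeerozaimog.
Rule 4 (final devoicing): /g/ is a voiced stop in word-final position, so it devoices to [k]. /hwiafeerozaimog/ → hwiafeerozaimok.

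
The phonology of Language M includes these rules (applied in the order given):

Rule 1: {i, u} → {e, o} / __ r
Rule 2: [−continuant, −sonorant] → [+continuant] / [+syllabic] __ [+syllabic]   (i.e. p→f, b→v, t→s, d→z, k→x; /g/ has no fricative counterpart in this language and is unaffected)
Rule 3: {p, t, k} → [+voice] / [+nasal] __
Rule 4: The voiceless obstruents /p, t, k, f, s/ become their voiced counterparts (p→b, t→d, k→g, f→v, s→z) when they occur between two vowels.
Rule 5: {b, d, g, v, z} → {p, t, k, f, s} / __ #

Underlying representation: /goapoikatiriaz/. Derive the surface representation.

Rule 1 (pre-rhotic lowering): /i/ is a high vowel immediately before /r/, so it lowers to [e]. /goapoikatiriaz/ → goapoikateriaz.
Rule 2 (intervocalic spirantization): /p/ is a stop between vowels /a/ and /o/, so it spirantizes to the fricative [f]. /k/ is a stop between vowels /i/ and /a/, so it spirantizes to the fricative [x]. /t/ is a stop between vowels /a/ and /e/, so it spirantizes to the fricative [s]. /goapoikateriaz/ → goafoixaseriaz.
Rule 3 (post-nasal voicing): no segment meets the environment; /goafoixaseriaz/ is unchanged.
Rule 4 (intervocalic voicing): /f/ is a voiceless obstruent between vowels /a/ and /o/, so it voices to [v]. /s/ is a voiceless obstruent between vowels /a/ and /e/, so it voices to [z]. /goafoixaseriaz/ → goavoixazeriaz.
Rule 5 (final devoicing): /z/ is a voiced obstruent in word-final position, so it devoices to [s]. /goavoixazeriaz/ → goavoixazerias.

goavoixazerias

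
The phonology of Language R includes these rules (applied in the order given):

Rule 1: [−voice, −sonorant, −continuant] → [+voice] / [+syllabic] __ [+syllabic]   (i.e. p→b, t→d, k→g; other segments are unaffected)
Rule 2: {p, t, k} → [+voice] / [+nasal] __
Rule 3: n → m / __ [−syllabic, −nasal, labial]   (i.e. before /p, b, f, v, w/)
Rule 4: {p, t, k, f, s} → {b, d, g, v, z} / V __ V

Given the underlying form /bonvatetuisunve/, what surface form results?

bomvadeduizumve

Rule 1 (intervocalic voicing): /t/ is a voiceless stop between vowels /a/ and /e/, so it voices to [d]. /t/ is a voiceless stop between vowels /e/ and /u/, so it voices to [d]. /bonvatetuisunve/ → bonvadeduisunve.
Rule 2 (post-nasal voicing): no segment meets the environment; /bonvadeduisunve/ is unchanged.
Rule 3 (nasal place assimilation): /n/ precedes the labial consonant /v/, so it assimilates in place to [m]. /n/ precedes the labial consonant /v/, so it assimilates in place to [m]. /bonvadeduisunve/ → bomvadeduisumve.
Rule 4 (intervocalic voicing): /s/ is a voiceless obstruent between vowels /i/ and /u/, so it voices to [z]. /bomvadeduisumve/ → bomvadeduizumve.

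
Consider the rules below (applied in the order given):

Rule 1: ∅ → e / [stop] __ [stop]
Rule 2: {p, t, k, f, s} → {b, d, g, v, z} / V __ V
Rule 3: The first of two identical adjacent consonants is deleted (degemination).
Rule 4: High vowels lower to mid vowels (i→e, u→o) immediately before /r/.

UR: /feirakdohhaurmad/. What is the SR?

feeragedohaormad

Rule 1 (stop-cluster e-epenthesis): /k/ and /d/ form a stop–stop cluster, so [e] is inserted between them. /feirakdohhaurmad/ → feirakedohhaurmad.
Rule 2 (intervocalic voicing): /k/ is a voiceless obstruent between vowels /a/ and /e/, so it voices to [g]. /feirakedohhaurmad/ → feiragedohhaurmad.
Rule 3 (degemination): /hh/ is a geminate; the first /h/ deletes. /feiragedohhaurmad/ → feiragedohaurmad.
Rule 4 (pre-rhotic lowering): /i/ is a high vowel immediately before /r/, so it lowers to [e]. /u/ is a high vowel immediately before /r/, so it lowers to [o]. /feiragedohaurmad/ → feeragedohaormad.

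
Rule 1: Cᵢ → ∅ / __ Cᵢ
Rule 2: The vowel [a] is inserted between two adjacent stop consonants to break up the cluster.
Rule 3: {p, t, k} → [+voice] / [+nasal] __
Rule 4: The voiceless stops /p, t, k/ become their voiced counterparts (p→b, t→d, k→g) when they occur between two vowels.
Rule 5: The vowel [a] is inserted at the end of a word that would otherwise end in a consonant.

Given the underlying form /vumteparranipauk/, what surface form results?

Rule 1 (degemination): /rr/ is a geminate; the first /r/ deletes. /vumteparranipauk/ → vumteparanipauk.
Rule 2 (stop-cluster a-epenthesis): no segment meets the environment; /vumteparanipauk/ is unchanged.
Rule 3 (post-nasal voicing): /t/ is a voiceless stop immediately after the nasal /m/, so it voices to [d]. /vumteparanipauk/ → vumdeparanipauk.
Rule 4 (intervocalic voicing): /p/ is a voiceless stop between vowels /e/ and /a/, so it voices to [b]. /p/ is a voiceless stop between vowels /i/ and /a/, so it voices to [b]. /vumdeparanipauk/ → vumdebaranibauk.
Rule 5 (final a-epenthesis): the form ends in the consonant /k/, so [a] is inserted word-finally. /vumdebaranibauk/ → vumdebaranibauka.

vumdebaranibauka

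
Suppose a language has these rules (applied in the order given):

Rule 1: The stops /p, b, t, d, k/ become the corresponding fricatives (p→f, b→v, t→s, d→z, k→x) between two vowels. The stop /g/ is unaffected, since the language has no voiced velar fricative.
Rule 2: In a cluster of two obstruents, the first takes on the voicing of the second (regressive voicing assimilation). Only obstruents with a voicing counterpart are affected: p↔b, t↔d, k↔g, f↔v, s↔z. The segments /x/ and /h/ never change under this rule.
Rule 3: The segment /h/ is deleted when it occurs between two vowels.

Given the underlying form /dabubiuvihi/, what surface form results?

davuviuvii

Rule 1 (intervocalic spirantization): /b/ is a stop between vowels /a/ and /u/, so it spirantizes to the fricative [v]. /b/ is a stop between vowels /u/ and /i/, so it spirantizes to the fricative [v]. /dabubiuvihi/ → davuviuvihi.
Rule 2 (regressive voicing assimilation): no segment meets the environment; /davuviuvihi/ is unchanged.
Rule 3 (intervocalic h-deletion): /h/ occurs between vowels /i/ and /i/, so it deletes. /davuviuvihi/ → davuviuvii.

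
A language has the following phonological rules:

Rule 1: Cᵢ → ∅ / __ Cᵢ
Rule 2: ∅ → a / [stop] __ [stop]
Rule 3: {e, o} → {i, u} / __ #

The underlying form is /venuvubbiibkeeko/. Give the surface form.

venuvubiibakeeku

Rule 1 (degemination): /bb/ is a geminate; the first /b/ deletes. /venuvubbiibkeeko/ → venuvubiibkeeko.
Rule 2 (stop-cluster a-epenthesis): /b/ and /k/ form a stop–stop cluster, so [a] is inserted between them. /venuvubiibkeeko/ → venuvubiibakeeko.
Rule 3 (final vowel raising): /o/ is a mid vowel in word-final position, so it raises to [u]. /venuvubiibakeeko/ → venuvubiibakeeku.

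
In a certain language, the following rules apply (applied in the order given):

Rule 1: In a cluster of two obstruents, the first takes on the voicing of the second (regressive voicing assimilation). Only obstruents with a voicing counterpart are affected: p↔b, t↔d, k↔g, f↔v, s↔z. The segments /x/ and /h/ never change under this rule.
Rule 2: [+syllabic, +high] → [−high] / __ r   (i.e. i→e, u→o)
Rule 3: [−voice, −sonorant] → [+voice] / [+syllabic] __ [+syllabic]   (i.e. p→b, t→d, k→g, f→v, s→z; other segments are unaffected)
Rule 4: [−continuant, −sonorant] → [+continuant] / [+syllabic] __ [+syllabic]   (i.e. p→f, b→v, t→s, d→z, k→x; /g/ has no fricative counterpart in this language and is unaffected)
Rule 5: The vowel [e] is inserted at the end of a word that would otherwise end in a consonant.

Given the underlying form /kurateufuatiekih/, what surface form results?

korazeuvuaziegihe

Rule 1 (regressive voicing assimilation): no segment meets the environment; /kurateufuatiekih/ is unchanged.
Rule 2 (pre-rhotic lowering): /u/ is a high vowel immediately before /r/, so it lowers to [o]. /kurateufuatiekih/ → korateufuatiekih.
Rule 3 (intervocalic voicing): /t/ is a voiceless obstruent between vowels /a/ and /e/, so it voices to [d]. /f/ is a voiceless obstruent between vowels /u/ and /u/, so it voices to [v]. /t/ is a voiceless obstruent between vowels /a/ and /i/, so it voices to [d]. /k/ is a voiceless obstruent between vowels /e/ and /i/, so it voices to [g]. /korateufuatiekih/ → koradeuvuadiegih.
Rule 4 (intervocalic spirantization): /d/ is a stop between vowels /a/ and /e/, so it spirantizes to the fricative [z]. /d/ is a stop between vowels /a/ and /i/, so it spirantizes to the fricative [z]. /koradeuvuadiegih/ → korazeuvuaziegih.
Rule 5 (final e-epenthesis): the form ends in the consonant /h/, so [e] is inserted word-finally. /korazeuvuaziegih/ → korazeuvuaziegihe.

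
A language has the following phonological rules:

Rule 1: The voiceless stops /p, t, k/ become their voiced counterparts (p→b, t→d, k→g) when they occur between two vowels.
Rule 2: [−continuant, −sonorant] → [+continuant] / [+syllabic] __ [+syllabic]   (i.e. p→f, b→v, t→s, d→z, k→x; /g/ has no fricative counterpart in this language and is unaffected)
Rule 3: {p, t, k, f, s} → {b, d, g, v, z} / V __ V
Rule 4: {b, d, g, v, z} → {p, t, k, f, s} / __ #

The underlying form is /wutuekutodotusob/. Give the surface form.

wuzueguzozozuzop

Rule 1 (intervocalic voicing): /t/ is a voiceless stop between vowels /u/ and /u/, so it voices to [d]. /k/ is a voiceless stop between vowels /e/ and /u/, so it voices to [g]. /t/ is a voiceless stop between vowels /u/ and /o/, so it voices to [d]. /t/ is a voiceless stop between vowels /o/ and /u/, so it voices to [d]. /wutuekutodotusob/ → wuduegudododusob.
Rule 2 (intervocalic spirantization): /d/ is a stop between vowels /u/ and /u/, so it spirantizes to the fricative [z]. /d/ is a stop between vowels /u/ and /o/, so it spirantizes to the fricative [z]. /d/ is a stop between vowels /o/ and /o/, so it spirantizes to the fricative [z]. /d/ is a stop between vowels /o/ and /u/, so it spirantizes to the fricative [z]. /wuduegudododusob/ → wuzueguzozozusob.
Rule 3 (intervocalic voicing): /s/ is a voiceless obstruent between vowels /u/ and /o/, so it voices to [z]. /wuzueguzozozusob/ → wuzueguzozozuzob.
Rule 4 (final devoicing): /b/ is a voiced obstruent in word-final position, so it devoices to [p]. /wuzueguzozozuzob/ → wuzueguzozozuzop.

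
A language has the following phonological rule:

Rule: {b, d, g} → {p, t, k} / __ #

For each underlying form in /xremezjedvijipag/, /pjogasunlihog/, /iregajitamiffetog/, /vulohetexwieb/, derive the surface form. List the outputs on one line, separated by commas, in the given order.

xremezjedvijipak, pjogasunlihok, iregajitamiffetok, vulohetexwiep

/xremezjedvijipag/: /g/ is a voiced stop in word-final position, so it devoices to [k]. → [xremezjedvijipak].
/pjogasunlihog/: /g/ is a voiced stop in word-final position, so it devoices to [k]. → [pjogasunlihok].
/iregajitamiffetog/: /g/ is a voiced stop in word-final position, so it devoices to [k]. → [iregajitamiffetok].
/vulohetexwieb/: /b/ is a voiced stop in word-final position, so it devoices to [p]. → [vulohetexwiep].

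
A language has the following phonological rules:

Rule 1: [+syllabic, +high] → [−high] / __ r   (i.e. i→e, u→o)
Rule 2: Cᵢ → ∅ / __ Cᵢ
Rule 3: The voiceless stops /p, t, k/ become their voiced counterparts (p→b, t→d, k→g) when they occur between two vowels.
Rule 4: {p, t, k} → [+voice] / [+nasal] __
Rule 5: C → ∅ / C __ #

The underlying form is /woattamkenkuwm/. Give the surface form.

Rule 1 (pre-rhotic lowering): no segment meets the environment; /woattamkenkuwm/ is unchanged.
Rule 2 (degemination): /tt/ is a geminate; the first /t/ deletes. /woattamkenkuwm/ → woatamkenkuwm.
Rule 3 (intervocalic voicing): /t/ is a voiceless stop between vowels /a/ and /a/, so it voices to [d]. /woatamkenkuwm/ → woadamkenkuwm.
Rule 4 (post-nasal voicing): /k/ is a voiceless stop immediately after the nasal /m/, so it voices to [g]. /k/ is a voiceless stop immediately after the nasal /n/, so it voices to [g]. /woadamkenkuwm/ → woadamgenguwm.
Rule 5 (final cluster simplification): /m/ is the second consonant of a word-final cluster /wm/, so it deletes. /woadamgenguwm/ → woadamgenguw.

woadamgenguw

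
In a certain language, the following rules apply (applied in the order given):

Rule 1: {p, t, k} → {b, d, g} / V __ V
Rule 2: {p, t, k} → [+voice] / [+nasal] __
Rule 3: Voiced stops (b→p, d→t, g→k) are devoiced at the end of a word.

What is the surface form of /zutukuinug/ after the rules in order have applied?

Rule 1 (intervocalic voicing): /t/ is a voiceless stop between vowels /u/ and /u/, so it voices to [d]. /k/ is a voiceless stop between vowels /u/ and /u/, so it voices to [g]. /zutukuinug/ → zuduguinug.
Rule 2 (post-nasal voicing): no segment meets the environment; /zuduguinug/ is unchanged.
Rule 3 (final devoicing): /g/ is a voiced stop in word-final position, so it devoices to [k]. /zuduguinug/ → zuduguinuk.

zuduguinuk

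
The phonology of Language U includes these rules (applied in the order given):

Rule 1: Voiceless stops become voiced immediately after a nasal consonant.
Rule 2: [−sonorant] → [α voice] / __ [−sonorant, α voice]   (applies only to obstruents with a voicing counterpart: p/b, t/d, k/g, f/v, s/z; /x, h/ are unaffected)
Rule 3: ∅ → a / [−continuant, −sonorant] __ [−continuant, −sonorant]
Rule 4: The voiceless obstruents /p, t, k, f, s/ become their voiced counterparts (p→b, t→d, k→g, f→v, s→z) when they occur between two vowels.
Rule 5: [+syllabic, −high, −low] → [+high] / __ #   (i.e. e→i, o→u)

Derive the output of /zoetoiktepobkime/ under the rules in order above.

Rule 1 (post-nasal voicing): no segment meets the environment; /zoetoiktepobkime/ is unchanged.
Rule 2 (regressive voicing assimilation): /b/ precedes the voiceless obstruent /k/, so it devoices to [p] by assimilation. /zoetoiktepobkime/ → zoetoiktepopkime.
Rule 3 (stop-cluster a-epenthesis): /k/ and /t/ form a stop–stop cluster, so [a] is inserted between them. /p/ and /k/ form a stop–stop cluster, so [a] is inserted between them. /zoetoiktepopkime/ → zoetoikatepopakime.
Rule 4 (intervocalic voicing): /t/ is a voiceless obstruent between vowels /e/ and /o/, so it voices to [d]. /k/ is a voiceless obstruent between vowels /i/ and /a/, so it voices to [g]. /t/ is a voiceless obstruent between vowels /a/ and /e/, so it voices to [d]. /p/ is a voiceless obstruent between vowels /e/ and /o/, so it voices to [b]. /p/ is a voiceless obstruent between vowels /o/ and /a/, so it voices to [b]. /k/ is a voiceless obstruent between vowels /a/ and /i/, so it voices to [g]. /zoetoikatepopakime/ → zoedoigadebobagime.
Rule 5 (final vowel raising): /e/ is a mid vowel in word-final position, so it raises to [i]. /zoedoigadebobagime/ → zoedoigadebobagimi.

zoedoigadebobagimi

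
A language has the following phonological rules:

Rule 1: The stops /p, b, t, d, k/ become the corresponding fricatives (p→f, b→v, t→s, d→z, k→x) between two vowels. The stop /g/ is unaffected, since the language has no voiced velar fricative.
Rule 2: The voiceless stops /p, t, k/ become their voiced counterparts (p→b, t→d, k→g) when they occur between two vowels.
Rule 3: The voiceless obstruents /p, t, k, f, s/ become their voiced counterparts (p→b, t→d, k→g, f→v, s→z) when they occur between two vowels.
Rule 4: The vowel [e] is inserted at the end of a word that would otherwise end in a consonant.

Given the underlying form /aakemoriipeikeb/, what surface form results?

aaxemoriiveixebe

Rule 1 (intervocalic spirantization): /k/ is a stop between vowels /a/ and /e/, so it spirantizes to the fricative [x]. /p/ is a stop between vowels /i/ and /e/, so it spirantizes to the fricative [f]. /k/ is a stop between vowels /i/ and /e/, so it spirantizes to the fricative [x]. /aakemoriipeikeb/ → aaxemoriifeixeb.
Rule 2 (intervocalic voicing): no segment meets the environment; /aaxemoriifeixeb/ is unchanged.
Rule 3 (intervocalic voicing): /f/ is a voiceless obstruent between vowels /i/ and /e/, so it voices to [v]. /aaxemoriifeixeb/ → aaxemoriiveixeb.
Rule 4 (final e-epenthesis): the form ends in the consonant /b/, so [e] is inserted word-finally. /aaxemoriiveixeb/ → aaxemoriiveixebe.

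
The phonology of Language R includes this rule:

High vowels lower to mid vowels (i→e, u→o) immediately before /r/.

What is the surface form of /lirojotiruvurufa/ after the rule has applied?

Scanning /lirojotiruvurufa/: /i/ is a high vowel immediately before /r/, so it lowers to [e]; /i/ is a high vowel immediately before /r/, so it lowers to [e]; /u/ at position 10 is not in the conditioning environment; /u/ is a high vowel immediately before /r/, so it lowers to [o]; /u/ at position 14 is not in the conditioning environment.
Result: [lerojoteruvorufa].

lerojoteruvorufa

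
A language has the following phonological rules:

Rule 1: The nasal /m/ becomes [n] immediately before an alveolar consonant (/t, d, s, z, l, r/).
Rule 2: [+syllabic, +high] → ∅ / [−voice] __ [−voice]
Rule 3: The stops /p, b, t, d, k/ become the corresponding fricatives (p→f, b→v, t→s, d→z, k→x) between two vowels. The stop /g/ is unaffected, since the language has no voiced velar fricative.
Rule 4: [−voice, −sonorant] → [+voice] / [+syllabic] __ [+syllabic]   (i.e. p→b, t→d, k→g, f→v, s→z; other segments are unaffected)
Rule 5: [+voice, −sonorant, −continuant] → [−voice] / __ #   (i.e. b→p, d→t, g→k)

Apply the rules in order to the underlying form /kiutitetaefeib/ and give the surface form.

Rule 1 (nasal place assimilation): no segment meets the environment; /kiutitetaefeib/ is unchanged.
Rule 2 (high vowel syncope): /i/ is a high vowel flanked by voiceless consonants /t/ and /t/, so it deletes. /kiutitetaefeib/ → kiuttetaefeib.
Rule 3 (intervocalic spirantization): /t/ is a stop between vowels /e/ and /a/, so it spirantizes to the fricative [s]. /kiuttetaefeib/ → kiuttesaefeib.
Rule 4 (intervocalic voicing): /s/ is a voiceless obstruent between vowels /e/ and /a/, so it voices to [z]. /f/ is a voiceless obstruent between vowels /e/ and /e/, so it voices to [v]. /kiuttesaefeib/ → kiuttezaeveib.
Rule 5 (final devoicing): /b/ is a voiced stop in word-final position, so it devoices to [p]. /kiuttezaeveib/ → kiuttezaeveip.

kiuttezaeveip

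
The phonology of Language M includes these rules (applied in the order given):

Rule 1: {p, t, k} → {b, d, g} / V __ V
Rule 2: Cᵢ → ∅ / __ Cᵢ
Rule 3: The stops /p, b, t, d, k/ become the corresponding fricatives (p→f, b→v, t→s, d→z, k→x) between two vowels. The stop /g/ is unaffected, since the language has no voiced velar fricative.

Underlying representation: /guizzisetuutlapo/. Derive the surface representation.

guizisezuutlavo

Rule 1 (intervocalic voicing): /t/ is a voiceless stop between vowels /e/ and /u/, so it voices to [d]. /p/ is a voiceless stop between vowels /a/ and /o/, so it voices to [b]. /guizzisetuutlapo/ → guizziseduutlabo.
Rule 2 (degemination): /zz/ is a geminate; the first /z/ deletes. /guizziseduutlabo/ → guiziseduutlabo.
Rule 3 (intervocalic spirantization): /d/ is a stop between vowels /e/ and /u/, so it spirantizes to the fricative [z]. /b/ is a stop between vowels /a/ and /o/, so it spirantizes to the fricative [v]. /guiziseduutlabo/ → guizisezuutlavo.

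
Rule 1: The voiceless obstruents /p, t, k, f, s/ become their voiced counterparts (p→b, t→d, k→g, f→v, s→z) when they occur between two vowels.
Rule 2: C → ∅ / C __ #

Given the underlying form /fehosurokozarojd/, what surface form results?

Rule 1 (intervocalic voicing): /s/ is a voiceless obstruent between vowels /o/ and /u/, so it voices to [z]. /k/ is a voiceless obstruent between vowels /o/ and /o/, so it voices to [g]. /fehosurokozarojd/ → fehozurogozarojd.
Rule 2 (final cluster simplification): /d/ is the second consonant of a word-final cluster /jd/, so it deletes. /fehozurogozarojd/ → fehozurogozaroj.

fehozurogozaroj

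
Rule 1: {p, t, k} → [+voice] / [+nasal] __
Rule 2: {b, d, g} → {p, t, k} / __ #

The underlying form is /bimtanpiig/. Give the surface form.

bimdanbiik

Rule 1 (post-nasal voicing): /t/ is a voiceless stop immediately after the nasal /m/, so it voices to [d]. /p/ is a voiceless stop immediately after the nasal /n/, so it voices to [b]. /bimtanpiig/ → bimdanbiig.
Rule 2 (final devoicing): /g/ is a voiced stop in word-final position, so it devoices to [k]. /bimdanbiig/ → bimdanbiik.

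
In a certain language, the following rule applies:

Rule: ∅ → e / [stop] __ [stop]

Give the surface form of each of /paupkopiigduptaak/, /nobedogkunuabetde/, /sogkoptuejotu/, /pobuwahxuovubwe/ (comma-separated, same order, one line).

paupekopiigedupetaak, nobedogekunuabetede, sogekopetuejotu, pobuwahxuovubwe

/paupkopiigduptaak/: /p/ and /k/ form a stop–stop cluster, so [e] is inserted between them. /g/ and /d/ form a stop–stop cluster, so [e] is inserted between them. /p/ and /t/ form a stop–stop cluster, so [e] is inserted between them. → [paupekopiigedupetaak].
/nobedogkunuabetde/: /g/ and /k/ form a stop–stop cluster, so [e] is inserted between them. /t/ and /d/ form a stop–stop cluster, so [e] is inserted between them. → [nobedogekunuabetede].
/sogkoptuejotu/: /g/ and /k/ form a stop–stop cluster, so [e] is inserted between them. /p/ and /t/ form a stop–stop cluster, so [e] is inserted between them. → [sogekopetuejotu].
/pobuwahxuovubwe/: the rule's environment is not met; surfaces unchanged as [pobuwahxuovubwe].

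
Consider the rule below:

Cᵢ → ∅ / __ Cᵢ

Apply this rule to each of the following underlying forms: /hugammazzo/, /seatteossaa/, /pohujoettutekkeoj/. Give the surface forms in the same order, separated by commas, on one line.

hugamazo, seateosaa, pohujoetutekeoj

/hugammazzo/: /mm/ is a geminate; the first /m/ deletes. /zz/ is a geminate; the first /z/ deletes. → [hugamazo].
/seatteossaa/: /tt/ is a geminate; the first /t/ deletes. /ss/ is a geminate; the first /s/ deletes. → [seateosaa].
/pohujoettutekkeoj/: /tt/ is a geminate; the first /t/ deletes. /kk/ is a geminate; the first /k/ deletes. → [pohujoetutekeoj].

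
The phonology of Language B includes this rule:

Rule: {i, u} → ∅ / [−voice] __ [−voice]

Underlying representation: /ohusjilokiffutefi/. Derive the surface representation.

ohsjilokfftefi

/u/ is a high vowel flanked by voiceless consonants /h/ and /s/, so it deletes.
/i/ is a high vowel flanked by voiceless consonants /k/ and /f/, so it deletes.
/u/ is a high vowel flanked by voiceless consonants /f/ and /t/, so it deletes.
The other instances of /i/ do not occur in the required environment and remain unchanged.
Surface form: [ohsjilokfftefi].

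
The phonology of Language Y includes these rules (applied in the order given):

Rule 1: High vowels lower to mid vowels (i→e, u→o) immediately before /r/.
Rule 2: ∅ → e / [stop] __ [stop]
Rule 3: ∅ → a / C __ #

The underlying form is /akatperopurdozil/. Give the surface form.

Rule 1 (pre-rhotic lowering): /u/ is a high vowel immediately before /r/, so it lowers to [o]. /akatperopurdozil/ → akatperopordozil.
Rule 2 (stop-cluster e-epenthesis): /t/ and /p/ form a stop–stop cluster, so [e] is inserted between them. /akatperopordozil/ → akateperopordozil.
Rule 3 (final a-epenthesis): the form ends in the consonant /l/, so [a] is inserted word-finally. /akateperopordozil/ → akateperopordozila.

akateperopordozila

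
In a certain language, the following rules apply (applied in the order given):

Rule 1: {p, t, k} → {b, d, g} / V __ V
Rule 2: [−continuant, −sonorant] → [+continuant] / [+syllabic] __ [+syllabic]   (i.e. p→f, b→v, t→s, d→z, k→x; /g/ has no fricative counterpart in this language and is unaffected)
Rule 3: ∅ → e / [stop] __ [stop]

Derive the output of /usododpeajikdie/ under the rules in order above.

usozodepeajikedie

Rule 1 (intervocalic voicing): no segment meets the environment; /usododpeajikdie/ is unchanged.
Rule 2 (intervocalic spirantization): /d/ is a stop between vowels /o/ and /o/, so it spirantizes to the fricative [z]. /usododpeajikdie/ → usozodpeajikdie.
Rule 3 (stop-cluster e-epenthesis): /d/ and /p/ form a stop–stop cluster, so [e] is inserted between them. /k/ and /d/ form a stop–stop cluster, so [e] is inserted between them. /usozodpeajikdie/ → usozodepeajikedie.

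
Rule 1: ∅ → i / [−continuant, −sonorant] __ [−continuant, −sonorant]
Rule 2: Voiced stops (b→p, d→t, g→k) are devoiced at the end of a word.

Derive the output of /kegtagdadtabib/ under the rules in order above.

kegitagidaditabip

Rule 1 (stop-cluster i-epenthesis): /g/ and /t/ form a stop–stop cluster, so [i] is inserted between them. /g/ and /d/ form a stop–stop cluster, so [i] is inserted between them. /d/ and /t/ form a stop–stop cluster, so [i] is inserted between them. /kegtagdadtabib/ → kegitagidaditabib.
Rule 2 (final devoicing): /b/ is a voiced stop in word-final position, so it devoices to [p]. /kegitagidaditabib/ → kegitagidaditabip.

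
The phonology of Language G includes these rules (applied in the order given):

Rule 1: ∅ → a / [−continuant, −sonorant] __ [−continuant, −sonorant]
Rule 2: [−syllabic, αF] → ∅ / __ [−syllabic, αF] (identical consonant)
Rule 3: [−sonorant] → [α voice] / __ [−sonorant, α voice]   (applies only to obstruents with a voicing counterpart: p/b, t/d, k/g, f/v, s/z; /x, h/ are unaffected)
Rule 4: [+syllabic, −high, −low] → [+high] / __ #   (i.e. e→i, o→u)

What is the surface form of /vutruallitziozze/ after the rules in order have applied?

vutrualidziozi

Rule 1 (stop-cluster a-epenthesis): no segment meets the environment; /vutruallitziozze/ is unchanged.
Rule 2 (degemination): /ll/ is a geminate; the first /l/ deletes. /zz/ is a geminate; the first /z/ deletes. /vutruallitziozze/ → vutrualitzioze.
Rule 3 (regressive voicing assimilation): /t/ precedes the voiced obstruent /z/, so it voices to [d] by assimilation. /vutrualitzioze/ → vutrualidzioze.
Rule 4 (final vowel raising): /e/ is a mid vowel in word-final position, so it raises to [i]. /vutrualidzioze/ → vutrualidziozi.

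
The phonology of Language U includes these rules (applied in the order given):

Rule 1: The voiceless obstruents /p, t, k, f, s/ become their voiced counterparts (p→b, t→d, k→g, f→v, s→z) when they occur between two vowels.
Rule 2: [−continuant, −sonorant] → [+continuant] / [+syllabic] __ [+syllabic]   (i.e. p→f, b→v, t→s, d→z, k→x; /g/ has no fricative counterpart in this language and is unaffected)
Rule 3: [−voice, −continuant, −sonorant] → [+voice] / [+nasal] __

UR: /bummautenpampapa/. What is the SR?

bummauzenbambava

Rule 1 (intervocalic voicing): /t/ is a voiceless obstruent between vowels /u/ and /e/, so it voices to [d]. /p/ is a voiceless obstruent between vowels /a/ and /a/, so it voices to [b]. /bummautenpampapa/ → bummaudenpampaba.
Rule 2 (intervocalic spirantization): /d/ is a stop between vowels /u/ and /e/, so it spirantizes to the fricative [z]. /b/ is a stop between vowels /a/ and /a/, so it spirantizes to the fricative [v]. /bummaudenpampaba/ → bummauzenpampava.
Rule 3 (post-nasal voicing): /p/ is a voiceless stop immediately after the nasal /n/, so it voices to [b]. /p/ is a voiceless stop immediately after the nasal /m/, so it voices to [b]. /bummauzenpampava/ → bummauzenbambava.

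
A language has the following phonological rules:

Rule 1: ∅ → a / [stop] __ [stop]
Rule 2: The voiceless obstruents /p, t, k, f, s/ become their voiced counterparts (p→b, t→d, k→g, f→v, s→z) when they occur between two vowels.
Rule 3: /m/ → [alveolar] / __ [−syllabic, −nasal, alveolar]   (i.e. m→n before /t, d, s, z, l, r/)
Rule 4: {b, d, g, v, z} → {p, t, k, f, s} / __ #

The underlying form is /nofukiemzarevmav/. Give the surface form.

Rule 1 (stop-cluster a-epenthesis): no segment meets the environment; /nofukiemzarevmav/ is unchanged.
Rule 2 (intervocalic voicing): /f/ is a voiceless obstruent between vowels /o/ and /u/, so it voices to [v]. /k/ is a voiceless obstruent between vowels /u/ and /i/, so it voices to [g]. /nofukiemzarevmav/ → novugiemzarevmav.
Rule 3 (nasal place assimilation): /m/ precedes the alveolar consonant /z/, so it assimilates in place to [n]. /novugiemzarevmav/ → novugienzarevmav.
Rule 4 (final devoicing): /v/ is a voiced obstruent in word-final position, so it devoices to [f]. /novugienzarevmav/ → novugienzarevmaf.

novugienzarevmaf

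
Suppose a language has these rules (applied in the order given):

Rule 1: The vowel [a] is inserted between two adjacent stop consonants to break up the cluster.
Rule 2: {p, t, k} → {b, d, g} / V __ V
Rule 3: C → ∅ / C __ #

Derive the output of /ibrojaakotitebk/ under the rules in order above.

Rule 1 (stop-cluster a-epenthesis): /b/ and /k/ form a stop–stop cluster, so [a] is inserted between them. /ibrojaakotitebk/ → ibrojaakotitebak.
Rule 2 (intervocalic voicing): /k/ is a voiceless stop between vowels /a/ and /o/, so it voices to [g]. /t/ is a voiceless stop between vowels /o/ and /i/, so it voices to [d]. /t/ is a voiceless stop between vowels /i/ and /e/, so it voices to [d]. /ibrojaakotitebak/ → ibrojaagodidebak.
Rule 3 (final cluster simplification): no segment meets the environment; /ibrojaagodidebak/ is unchanged.

ibrojaagodidebak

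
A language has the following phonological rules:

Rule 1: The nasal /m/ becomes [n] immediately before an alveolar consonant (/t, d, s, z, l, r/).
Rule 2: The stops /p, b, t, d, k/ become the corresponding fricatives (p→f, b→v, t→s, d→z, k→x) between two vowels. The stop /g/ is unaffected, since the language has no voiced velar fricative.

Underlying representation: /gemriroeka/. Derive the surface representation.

Rule 1 (nasal place assimilation): /m/ precedes the alveolar consonant /r/, so it assimilates in place to [n]. /gemriroeka/ → genriroeka.
Rule 2 (intervocalic spirantization): /k/ is a stop between vowels /e/ and /a/, so it spirantizes to the fricative [x]. /genriroeka/ → genriroexa.

genriroexa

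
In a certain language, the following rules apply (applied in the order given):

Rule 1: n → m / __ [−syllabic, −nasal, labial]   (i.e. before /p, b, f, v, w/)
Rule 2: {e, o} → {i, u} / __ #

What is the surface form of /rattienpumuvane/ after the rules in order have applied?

Rule 1 (nasal place assimilation): /n/ precedes the labial consonant /p/, so it assimilates in place to [m]. /rattienpumuvane/ → rattiempumuvane.
Rule 2 (final vowel raising): /e/ is a mid vowel in word-final position, so it raises to [i]. /rattiempumuvane/ → rattiempumuvani.

rattiempumuvani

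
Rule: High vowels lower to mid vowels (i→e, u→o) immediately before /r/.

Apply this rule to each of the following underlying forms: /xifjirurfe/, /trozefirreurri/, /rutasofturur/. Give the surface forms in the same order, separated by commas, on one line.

xifjerorfe, trozeferreorri, rutasoftoror

/xifjirurfe/: /i/ is a high vowel immediately before /r/, so it lowers to [e]. /u/ is a high vowel immediately before /r/, so it lowers to [o]. → [xifjerorfe].
/trozefirreurri/: /i/ is a high vowel immediately before /r/, so it lowers to [e]. /u/ is a high vowel immediately before /r/, so it lowers to [o]. → [trozeferreorri].
/rutasofturur/: /u/ is a high vowel immediately before /r/, so it lowers to [o]. /u/ is a high vowel immediately before /r/, so it lowers to [o]. → [rutasoftoror].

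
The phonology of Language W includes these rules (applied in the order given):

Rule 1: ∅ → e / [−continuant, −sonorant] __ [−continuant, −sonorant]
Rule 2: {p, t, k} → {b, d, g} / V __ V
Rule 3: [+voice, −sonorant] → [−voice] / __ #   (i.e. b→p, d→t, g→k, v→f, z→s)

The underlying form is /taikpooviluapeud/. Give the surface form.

Rule 1 (stop-cluster e-epenthesis): /k/ and /p/ form a stop–stop cluster, so [e] is inserted between them. /taikpooviluapeud/ → taikepooviluapeud.
Rule 2 (intervocalic voicing): /k/ is a voiceless stop between vowels /i/ and /e/, so it voices to [g]. /p/ is a voiceless stop between vowels /e/ and /o/, so it voices to [b]. /p/ is a voiceless stop between vowels /a/ and /e/, so it voices to [b]. /taikepooviluapeud/ → taigebooviluabeud.
Rule 3 (final devoicing): /d/ is a voiced obstruent in word-final position, so it devoices to [t]. /taigebooviluabeud/ → taigebooviluabeut.

taigebooviluabeut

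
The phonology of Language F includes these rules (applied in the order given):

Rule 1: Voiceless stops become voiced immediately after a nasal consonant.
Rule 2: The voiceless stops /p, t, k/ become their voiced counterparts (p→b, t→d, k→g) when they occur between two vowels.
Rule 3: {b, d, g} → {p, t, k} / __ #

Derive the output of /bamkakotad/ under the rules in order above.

Rule 1 (post-nasal voicing): /k/ is a voiceless stop immediately after the nasal /m/, so it voices to [g]. /bamkakotad/ → bamgakotad.
Rule 2 (intervocalic voicing): /k/ is a voiceless stop between vowels /a/ and /o/, so it voices to [g]. /t/ is a voiceless stop between vowels /o/ and /a/, so it voices to [d]. /bamgakotad/ → bamgagodad.
Rule 3 (final devoicing): /d/ is a voiced stop in word-final position, so it devoices to [t]. /bamgagodad/ → bamgagodat.

bamgagodat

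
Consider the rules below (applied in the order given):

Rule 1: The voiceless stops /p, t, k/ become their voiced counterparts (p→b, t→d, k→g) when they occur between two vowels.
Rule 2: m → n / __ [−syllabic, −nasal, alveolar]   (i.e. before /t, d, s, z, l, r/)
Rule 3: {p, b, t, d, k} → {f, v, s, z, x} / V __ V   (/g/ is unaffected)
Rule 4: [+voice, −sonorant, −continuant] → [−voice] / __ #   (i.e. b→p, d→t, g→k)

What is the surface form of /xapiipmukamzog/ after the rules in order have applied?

xaviipmuganzok

Rule 1 (intervocalic voicing): /p/ is a voiceless stop between vowels /a/ and /i/, so it voices to [b]. /k/ is a voiceless stop between vowels /u/ and /a/, so it voices to [g]. /xapiipmukamzog/ → xabiipmugamzog.
Rule 2 (nasal place assimilation): /m/ precedes the alveolar consonant /z/, so it assimilates in place to [n]. /xabiipmugamzog/ → xabiipmuganzog.
Rule 3 (intervocalic spirantization): /b/ is a stop between vowels /a/ and /i/, so it spirantizes to the fricative [v]. /xabiipmuganzog/ → xaviipmuganzog.
Rule 4 (final devoicing): /g/ is a voiced stop in word-final position, so it devoices to [k]. /xaviipmuganzog/ → xaviipmuganzok.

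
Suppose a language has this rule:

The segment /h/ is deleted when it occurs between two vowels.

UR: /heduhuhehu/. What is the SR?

heduueu

/h/ occurs between vowels /u/ and /u/, so it deletes.
/h/ occurs between vowels /u/ and /e/, so it deletes.
/h/ occurs between vowels /e/ and /u/, so it deletes.
Surface form: [heduueu].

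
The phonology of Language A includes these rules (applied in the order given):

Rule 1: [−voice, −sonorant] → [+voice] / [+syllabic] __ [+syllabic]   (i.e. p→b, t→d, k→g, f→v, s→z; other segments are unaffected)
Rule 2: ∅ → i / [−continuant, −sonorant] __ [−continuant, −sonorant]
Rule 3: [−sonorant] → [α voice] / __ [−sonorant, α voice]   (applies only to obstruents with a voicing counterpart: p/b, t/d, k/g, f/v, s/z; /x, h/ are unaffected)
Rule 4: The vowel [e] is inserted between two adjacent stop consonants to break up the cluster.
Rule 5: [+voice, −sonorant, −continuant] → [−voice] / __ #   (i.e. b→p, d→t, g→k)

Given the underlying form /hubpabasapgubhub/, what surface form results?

hubipabazapiguphup

Rule 1 (intervocalic voicing): /s/ is a voiceless obstruent between vowels /a/ and /a/, so it voices to [z]. /hubpabasapgubhub/ → hubpabazapgubhub.
Rule 2 (stop-cluster i-epenthesis): /b/ and /p/ form a stop–stop cluster, so [i] is inserted between them. /p/ and /g/ form a stop–stop cluster, so [i] is inserted between them. /hubpabazapgubhub/ → hubipabazapigubhub.
Rule 3 (regressive voicing assimilation): /b/ precedes the voiceless obstruent /h/, so it devoices to [p] by assimilation. /hubipabazapigubhub/ → hubipabazapiguphub.
Rule 4 (stop-cluster e-epenthesis): no segment meets the environment; /hubipabazapiguphub/ is unchanged.
Rule 5 (final devoicing): /b/ is a voiced stop in word-final position, so it devoices to [p]. /hubipabazapiguphub/ → hubipabazapiguphup.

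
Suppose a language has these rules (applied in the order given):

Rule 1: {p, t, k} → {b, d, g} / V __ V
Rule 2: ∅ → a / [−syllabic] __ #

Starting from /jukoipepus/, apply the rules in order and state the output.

jugoibebusa

Rule 1 (intervocalic voicing): /k/ is a voiceless stop between vowels /u/ and /o/, so it voices to [g]. /p/ is a voiceless stop between vowels /i/ and /e/, so it voices to [b]. /p/ is a voiceless stop between vowels /e/ and /u/, so it voices to [b]. /jukoipepus/ → jugoibebus.
Rule 2 (final a-epenthesis): the form ends in the consonant /s/, so [a] is inserted word-finally. /jugoibebus/ → jugoibebusa.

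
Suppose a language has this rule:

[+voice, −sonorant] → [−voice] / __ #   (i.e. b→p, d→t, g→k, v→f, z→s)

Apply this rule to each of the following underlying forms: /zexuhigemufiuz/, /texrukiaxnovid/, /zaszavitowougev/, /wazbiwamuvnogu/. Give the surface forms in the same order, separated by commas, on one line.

zexuhigemufius, texrukiaxnovit, zaszavitowougef, wazbiwamuvnogu

/zexuhigemufiuz/: /z/ is a voiced obstruent in word-final position, so it devoices to [s]. → [zexuhigemufius].
/texrukiaxnovid/: /d/ is a voiced obstruent in word-final position, so it devoices to [t]. → [texrukiaxnovit].
/zaszavitowougev/: /v/ is a voiced obstruent in word-final position, so it devoices to [f]. → [zaszavitowougef].
/wazbiwamuvnogu/: the rule's environment is not met; surfaces unchanged as [wazbiwamuvnogu].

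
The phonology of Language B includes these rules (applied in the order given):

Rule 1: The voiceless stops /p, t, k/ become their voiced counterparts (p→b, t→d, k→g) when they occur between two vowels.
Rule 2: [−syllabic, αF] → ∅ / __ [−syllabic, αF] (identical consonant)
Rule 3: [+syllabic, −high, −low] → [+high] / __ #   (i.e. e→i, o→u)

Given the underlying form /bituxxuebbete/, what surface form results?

Rule 1 (intervocalic voicing): /t/ is a voiceless stop between vowels /i/ and /u/, so it voices to [d]. /t/ is a voiceless stop between vowels /e/ and /e/, so it voices to [d]. /bituxxuebbete/ → biduxxuebbede.
Rule 2 (degemination): /xx/ is a geminate; the first /x/ deletes. /bb/ is a geminate; the first /b/ deletes. /biduxxuebbede/ → biduxuebede.
Rule 3 (final vowel raising): /e/ is a mid vowel in word-final position, so it raises to [i]. /biduxuebede/ → biduxuebedi.

biduxuebedi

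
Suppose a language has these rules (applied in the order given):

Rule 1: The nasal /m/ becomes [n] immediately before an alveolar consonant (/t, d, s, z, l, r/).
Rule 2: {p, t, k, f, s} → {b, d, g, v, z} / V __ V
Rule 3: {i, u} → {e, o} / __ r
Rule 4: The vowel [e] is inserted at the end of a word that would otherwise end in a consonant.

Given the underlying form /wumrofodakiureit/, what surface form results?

wunrovodagioreite

Rule 1 (nasal place assimilation): /m/ precedes the alveolar consonant /r/, so it assimilates in place to [n]. /wumrofodakiureit/ → wunrofodakiureit.
Rule 2 (intervocalic voicing): /f/ is a voiceless obstruent between vowels /o/ and /o/, so it voices to [v]. /k/ is a voiceless obstruent between vowels /a/ and /i/, so it voices to [g]. /wunrofodakiureit/ → wunrovodagiureit.
Rule 3 (pre-rhotic lowering): /u/ is a high vowel immediately before /r/, so it lowers to [o]. /wunrovodagiureit/ → wunrovodagioreit.
Rule 4 (final e-epenthesis): the form ends in the consonant /t/, so [e] is inserted word-finally. /wunrovodagioreit/ → wunrovodagioreite.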